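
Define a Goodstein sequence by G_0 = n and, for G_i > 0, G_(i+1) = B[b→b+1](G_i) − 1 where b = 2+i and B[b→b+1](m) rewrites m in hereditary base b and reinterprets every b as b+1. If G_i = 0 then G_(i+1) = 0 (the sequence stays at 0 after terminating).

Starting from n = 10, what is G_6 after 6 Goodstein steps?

[0] 10 ≡ 2^(2 + 1) + 2 (base 2). Lift 3: 84. −1: 83.
[1] 83 ≡ 3^(3 + 1) + 2 (base 3). Lift 4: 1026. −1: 1025.
[2] 1025 ≡ 4^(4 + 1) + 1 (base 4). Lift 5: 15626. −1: 15625.
[3] 15625 ≡ 5^(5 + 1) (base 5). Lift 6: 279936. −1: 279935.
[4] 279935 ≡ 5·6^6 + 5·6^5 + 5·6^4 + 5·6^3 + 5·6^2 + 5·6 + 5 (base 6). Lift 7: 4215755. −1: 4215754.
[5] 4215754 ≡ 5·7^7 + 5·7^5 + 5·7^4 + 5·7^3 + 5·7^2 + 5·7 + 4 (base 7). Lift 8: 84073324. −1: 84073323.
[6] 84073323 ≡ 5·8^8 + 5·8^5 + 5·8^4 + 5·8^3 + 5·8^2 + 5·8 + 3 (base 8). Lift 9: 1937434593. −1: 1937434592.

84073323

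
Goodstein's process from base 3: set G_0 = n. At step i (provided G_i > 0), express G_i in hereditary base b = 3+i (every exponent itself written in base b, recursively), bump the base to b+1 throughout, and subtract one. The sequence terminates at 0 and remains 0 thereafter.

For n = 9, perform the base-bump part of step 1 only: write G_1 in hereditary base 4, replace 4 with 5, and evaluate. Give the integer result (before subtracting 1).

18

G_0=9  [base 3] 3^2  →[3↦4]→  4^2 = 16  −1 ⇒ G_1=15
G_1=15  [base 4] 3·4 + 3  →[4↦5]→  3·5 + 3 = 18  −1 ⇒ G_2=17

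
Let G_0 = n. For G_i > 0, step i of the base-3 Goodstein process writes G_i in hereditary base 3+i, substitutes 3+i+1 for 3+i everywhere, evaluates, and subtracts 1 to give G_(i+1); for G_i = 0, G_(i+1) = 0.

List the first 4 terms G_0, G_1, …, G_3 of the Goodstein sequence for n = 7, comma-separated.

7, 8, 9, 9

base 3: 7 = 2·3 + 1; at 4: 2·4 + 1 = 9; next = 8
base 4: 8 = 2·4; at 5: 2·5 = 10; next = 9
base 5: 9 = 5 + 4; at 6: 6 + 4 = 10; next = 9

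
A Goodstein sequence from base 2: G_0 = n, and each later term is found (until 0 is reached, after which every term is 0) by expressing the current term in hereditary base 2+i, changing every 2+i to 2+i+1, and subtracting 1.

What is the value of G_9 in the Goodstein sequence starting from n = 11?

base 2: 11 = 2^(2 + 1) + 2 + 1; at 3: 3^(3 + 1) + 3 + 1 = 85; next = 84
base 3: 84 = 3^(3 + 1) + 3; at 4: 4^(4 + 1) + 4 = 1028; next = 1027
base 4: 1027 = 4^(4 + 1) + 3; at 5: 5^(5 + 1) + 3 = 15628; next = 15627
base 5: 15627 = 5^(5 + 1) + 2; at 6: 6^(6 + 1) + 2 = 279938; next = 279937
base 6: 279937 = 6^(6 + 1) + 1; at 7: 7^(7 + 1) + 1 = 5764802; next = 5764801
base 7: 5764801 = 7^(7 + 1); at 8: 8^(8 + 1) = 134217728; next = 134217727
base 8: 134217727 = 7·8^8 + 7·8^7 + 7·8^6 + 7·8^5 + 7·8^4 + 7·8^3 + 7·8^2 + 7·8 + 7; at 9: 7·9^9 + 7·9^7 + 7·9^6 + 7·9^5 + 7·9^4 + 7·9^3 + 7·9^2 + 7·9 + 7 = 2749609303; next = 2749609302
base 9: 2749609302 = 7·9^9 + 7·9^7 + 7·9^6 + 7·9^5 + 7·9^4 + 7·9^3 + 7·9^2 + 7·9 + 6; at 10: 7·10^10 + 7·10^7 + 7·10^6 + 7·10^5 + 7·10^4 + 7·10^3 + 7·10^2 + 7·10 + 6 = 70077777776; next = 70077777775
base 10: 70077777775 = 7·10^10 + 7·10^7 + 7·10^6 + 7·10^5 + 7·10^4 + 7·10^3 + 7·10^2 + 7·10 + 5; at 11: 7·11^11 + 7·11^7 + 7·11^6 + 7·11^5 + 7·11^4 + 7·11^3 + 7·11^2 + 7·11 + 5 = 1997331745491; next = 1997331745490

1997331745490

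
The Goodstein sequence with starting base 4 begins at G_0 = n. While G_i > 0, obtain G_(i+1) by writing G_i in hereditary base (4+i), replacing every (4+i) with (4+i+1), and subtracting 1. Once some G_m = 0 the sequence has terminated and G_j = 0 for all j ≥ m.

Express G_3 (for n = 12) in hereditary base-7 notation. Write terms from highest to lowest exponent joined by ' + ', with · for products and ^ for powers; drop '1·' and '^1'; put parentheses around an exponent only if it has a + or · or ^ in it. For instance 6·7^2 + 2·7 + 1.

2·7 + 2

i=0: 12 = 3·4 (b=4); 4→5: 3·5 = 15; 15−1 = 14
i=1: 14 = 2·5 + 4 (b=5); 5→6: 2·6 + 4 = 16; 16−1 = 15
i=2: 15 = 2·6 + 3 (b=6); 6→7: 2·7 + 3 = 17; 17−1 = 16
i=3: 16 = 2·7 + 2 (b=7); 7→8: 2·8 + 2 = 18; 18−1 = 17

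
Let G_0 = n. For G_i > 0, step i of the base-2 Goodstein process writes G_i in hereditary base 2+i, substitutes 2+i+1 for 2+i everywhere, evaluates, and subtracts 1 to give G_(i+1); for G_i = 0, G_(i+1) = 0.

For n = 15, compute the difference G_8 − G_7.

96553327495

15 —HB2→ 2^(2 + 1) + 2^2 + 2 + 1 —bump→ 3^(3 + 1) + 3^3 + 3 + 1 = 112 —(−1)→ 111
111 —HB3→ 3^(3 + 1) + 3^3 + 3 —bump→ 4^(4 + 1) + 4^4 + 4 = 1284 —(−1)→ 1283
1283 —HB4→ 4^(4 + 1) + 4^4 + 3 —bump→ 5^(5 + 1) + 5^5 + 3 = 18753 —(−1)→ 18752
18752 —HB5→ 5^(5 + 1) + 5^5 + 2 —bump→ 6^(6 + 1) + 6^6 + 2 = 326594 —(−1)→ 326593
326593 —HB6→ 6^(6 + 1) + 6^6 + 1 —bump→ 7^(7 + 1) + 7^7 + 1 = 6588345 —(−1)→ 6588344
6588344 —HB7→ 7^(7 + 1) + 7^7 —bump→ 8^(8 + 1) + 8^8 = 150994944 —(−1)→ 150994943
150994943 —HB8→ 8^(8 + 1) + 7·8^7 + 7·8^6 + 7·8^5 + 7·8^4 + 7·8^3 + 7·8^2 + 7·8 + 7 —bump→ 9^(9 + 1) + 7·9^7 + 7·9^6 + 7·9^5 + 7·9^4 + 7·9^3 + 7·9^2 + 7·9 + 7 = 3524450281 —(−1)→ 3524450280
3524450280 —HB9→ 9^(9 + 1) + 7·9^7 + 7·9^6 + 7·9^5 + 7·9^4 + 7·9^3 + 7·9^2 + 7·9 + 6 —bump→ 10^(10 + 1) + 7·10^7 + 7·10^6 + 7·10^5 + 7·10^4 + 7·10^3 + 7·10^2 + 7·10 + 6 = 100077777776 —(−1)→ 100077777775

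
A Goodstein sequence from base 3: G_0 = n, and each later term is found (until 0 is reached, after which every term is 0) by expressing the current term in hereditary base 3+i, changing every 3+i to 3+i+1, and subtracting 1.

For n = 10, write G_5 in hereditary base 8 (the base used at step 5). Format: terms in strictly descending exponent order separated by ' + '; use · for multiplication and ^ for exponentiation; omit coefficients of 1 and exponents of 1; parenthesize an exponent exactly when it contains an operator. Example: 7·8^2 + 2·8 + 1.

4·8 + 1

10 —HB3→ 3^2 + 1 —bump→ 4^2 + 1 = 17 —(−1)→ 16
16 —HB4→ 4^2 —bump→ 5^2 = 25 —(−1)→ 24
24 —HB5→ 4·5 + 4 —bump→ 4·6 + 4 = 28 —(−1)→ 27
27 —HB6→ 4·6 + 3 —bump→ 4·7 + 3 = 31 —(−1)→ 30
30 —HB7→ 4·7 + 2 —bump→ 4·8 + 2 = 34 —(−1)→ 33
33 —HB8→ 4·8 + 1 —bump→ 4·9 + 1 = 37 —(−1)→ 36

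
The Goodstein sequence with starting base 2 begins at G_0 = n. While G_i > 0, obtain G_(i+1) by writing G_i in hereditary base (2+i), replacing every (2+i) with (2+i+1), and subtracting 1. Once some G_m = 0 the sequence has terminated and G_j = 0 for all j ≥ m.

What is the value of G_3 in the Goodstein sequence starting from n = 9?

[0] 9 ≡ 2^(2 + 1) + 1 (base 2). Lift 3: 82. −1: 81.
[1] 81 ≡ 3^(3 + 1) (base 3). Lift 4: 1024. −1: 1023.
[2] 1023 ≡ 3·4^4 + 3·4^3 + 3·4^2 + 3·4 + 3 (base 4). Lift 5: 9843. −1: 9842.
[3] 9842 ≡ 3·5^5 + 3·5^3 + 3·5^2 + 3·5 + 2 (base 5). Lift 6: 140744. −1: 140743.

9842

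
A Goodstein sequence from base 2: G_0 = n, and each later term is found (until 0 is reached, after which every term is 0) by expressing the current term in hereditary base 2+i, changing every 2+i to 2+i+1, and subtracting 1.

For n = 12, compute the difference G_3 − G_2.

14620

base 2: 12 = 2^(2 + 1) + 2^2; at 3: 3^(3 + 1) + 3^3 = 108; next = 107
base 3: 107 = 3^(3 + 1) + 2·3^2 + 2·3 + 2; at 4: 4^(4 + 1) + 2·4^2 + 2·4 + 2 = 1066; next = 1065
base 4: 1065 = 4^(4 + 1) + 2·4^2 + 2·4 + 1; at 5: 5^(5 + 1) + 2·5^2 + 2·5 + 1 = 15686; next = 15685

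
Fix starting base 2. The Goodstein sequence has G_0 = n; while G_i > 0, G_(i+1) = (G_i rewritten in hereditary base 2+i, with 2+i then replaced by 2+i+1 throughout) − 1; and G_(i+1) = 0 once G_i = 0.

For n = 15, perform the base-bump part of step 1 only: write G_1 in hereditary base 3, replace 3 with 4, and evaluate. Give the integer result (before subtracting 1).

base 2: 15 = 2^(2 + 1) + 2^2 + 2 + 1; at 3: 3^(3 + 1) + 3^3 + 3 + 1 = 112; next = 111
base 3: 111 = 3^(3 + 1) + 3^3 + 3; at 4: 4^(4 + 1) + 4^4 + 4 = 1284; next = 1283

1284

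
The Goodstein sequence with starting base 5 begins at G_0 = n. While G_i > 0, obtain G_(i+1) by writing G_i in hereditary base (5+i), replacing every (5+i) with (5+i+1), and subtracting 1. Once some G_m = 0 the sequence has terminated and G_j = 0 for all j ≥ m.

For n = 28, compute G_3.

64

(0) 28|_5 = 5^2 + 3 ↦ 6^2 + 3|_6 = 39 ⇒ 38
(1) 38|_6 = 6^2 + 2 ↦ 7^2 + 2|_7 = 51 ⇒ 50
(2) 50|_7 = 7^2 + 1 ↦ 8^2 + 1|_8 = 65 ⇒ 64
(3) 64|_8 = 8^2 ↦ 9^2|_9 = 81 ⇒ 80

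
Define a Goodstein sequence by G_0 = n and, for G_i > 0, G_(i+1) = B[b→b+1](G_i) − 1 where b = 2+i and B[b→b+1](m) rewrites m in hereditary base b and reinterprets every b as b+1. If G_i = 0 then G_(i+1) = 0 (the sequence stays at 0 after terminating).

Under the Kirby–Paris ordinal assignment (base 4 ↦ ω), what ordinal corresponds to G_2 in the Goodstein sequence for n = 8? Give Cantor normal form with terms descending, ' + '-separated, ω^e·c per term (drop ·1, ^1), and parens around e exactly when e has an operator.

i=0: 8 = 2^(2 + 1) (b=2); 2→3: 3^(3 + 1) = 81; 81−1 = 80
i=1: 80 = 2·3^3 + 2·3^2 + 2·3 + 2 (b=3); 3→4: 2·4^4 + 2·4^2 + 2·4 + 2 = 554; 554−1 = 553

ω^ω·2 + ω^2·2 + ω·2 + 1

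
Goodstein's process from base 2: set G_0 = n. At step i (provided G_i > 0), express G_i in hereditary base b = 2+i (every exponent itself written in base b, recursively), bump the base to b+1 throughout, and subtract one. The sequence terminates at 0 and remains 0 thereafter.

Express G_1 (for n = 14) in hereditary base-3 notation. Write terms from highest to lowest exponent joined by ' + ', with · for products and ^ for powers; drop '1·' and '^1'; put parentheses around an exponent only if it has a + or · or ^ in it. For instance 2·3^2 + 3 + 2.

3^(3 + 1) + 3^3 + 2

G_0=14  [base 2] 2^(2 + 1) + 2^2 + 2  →[2↦3]→  3^(3 + 1) + 3^3 + 3 = 111  −1 ⇒ G_1=110
G_1=110  [base 3] 3^(3 + 1) + 3^3 + 2  →[3↦4]→  4^(4 + 1) + 4^4 + 2 = 1282  −1 ⇒ G_2=1281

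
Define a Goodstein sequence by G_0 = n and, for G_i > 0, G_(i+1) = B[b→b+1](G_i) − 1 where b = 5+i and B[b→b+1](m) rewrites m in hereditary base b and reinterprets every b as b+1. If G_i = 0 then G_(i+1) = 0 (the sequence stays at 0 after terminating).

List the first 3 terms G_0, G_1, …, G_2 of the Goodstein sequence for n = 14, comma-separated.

14, 15, 16

i=0: 14 = 2·5 + 4 (b=5); 5→6: 2·6 + 4 = 16; 16−1 = 15
i=1: 15 = 2·6 + 3 (b=6); 6→7: 2·7 + 3 = 17; 17−1 = 16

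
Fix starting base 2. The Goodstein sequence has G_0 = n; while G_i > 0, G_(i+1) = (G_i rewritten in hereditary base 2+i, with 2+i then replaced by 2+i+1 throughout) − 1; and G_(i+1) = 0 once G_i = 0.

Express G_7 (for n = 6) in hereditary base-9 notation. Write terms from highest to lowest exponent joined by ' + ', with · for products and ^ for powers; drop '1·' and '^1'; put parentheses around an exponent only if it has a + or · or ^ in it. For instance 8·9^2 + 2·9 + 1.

G_0=6  [base 2] 2^2 + 2  →[2↦3]→  3^3 + 3 = 30  −1 ⇒ G_1=29
G_1=29  [base 3] 3^3 + 2  →[3↦4]→  4^4 + 2 = 258  −1 ⇒ G_2=257
G_2=257  [base 4] 4^4 + 1  →[4↦5]→  5^5 + 1 = 3126  −1 ⇒ G_3=3125
G_3=3125  [base 5] 5^5  →[5↦6]→  6^6 = 46656  −1 ⇒ G_4=46655
G_4=46655  [base 6] 5·6^5 + 5·6^4 + 5·6^3 + 5·6^2 + 5·6 + 5  →[6↦7]→  5·7^5 + 5·7^4 + 5·7^3 + 5·7^2 + 5·7 + 5 = 98040  −1 ⇒ G_5=98039
G_5=98039  [base 7] 5·7^5 + 5·7^4 + 5·7^3 + 5·7^2 + 5·7 + 4  →[7↦8]→  5·8^5 + 5·8^4 + 5·8^3 + 5·8^2 + 5·8 + 4 = 187244  −1 ⇒ G_6=187243
G_6=187243  [base 8] 5·8^5 + 5·8^4 + 5·8^3 + 5·8^2 + 5·8 + 3  →[8↦9]→  5·9^5 + 5·9^4 + 5·9^3 + 5·9^2 + 5·9 + 3 = 332148  −1 ⇒ G_7=332147
G_7=332147  [base 9] 5·9^5 + 5·9^4 + 5·9^3 + 5·9^2 + 5·9 + 2  →[9↦10]→  5·10^5 + 5·10^4 + 5·10^3 + 5·10^2 + 5·10 + 2 = 555552  −1 ⇒ G_8=555551

5·9^5 + 5·9^4 + 5·9^3 + 5·9^2 + 5·9 + 2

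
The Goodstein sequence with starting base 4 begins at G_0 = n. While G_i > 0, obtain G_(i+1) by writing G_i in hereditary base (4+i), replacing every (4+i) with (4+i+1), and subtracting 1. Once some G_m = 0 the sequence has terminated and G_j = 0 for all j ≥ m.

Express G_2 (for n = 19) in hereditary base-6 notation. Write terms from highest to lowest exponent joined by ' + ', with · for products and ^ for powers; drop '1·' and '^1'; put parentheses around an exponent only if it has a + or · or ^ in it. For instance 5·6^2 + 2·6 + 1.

step 0: 19 = 4^2 + 3; sub 5 for 4: 5^2 + 3; = 28; G_1 = 28−1 = 27
step 1: 27 = 5^2 + 2; sub 6 for 5: 6^2 + 2; = 38; G_2 = 38−1 = 37

6^2 + 1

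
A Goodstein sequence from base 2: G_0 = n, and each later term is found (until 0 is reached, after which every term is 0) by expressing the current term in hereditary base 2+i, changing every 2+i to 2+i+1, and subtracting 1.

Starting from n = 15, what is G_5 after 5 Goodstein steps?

6588344

i=0: 15 = 2^(2 + 1) + 2^2 + 2 + 1 (b=2); 2→3: 3^(3 + 1) + 3^3 + 3 + 1 = 112; 112−1 = 111
i=1: 111 = 3^(3 + 1) + 3^3 + 3 (b=3); 3→4: 4^(4 + 1) + 4^4 + 4 = 1284; 1284−1 = 1283
i=2: 1283 = 4^(4 + 1) + 4^4 + 3 (b=4); 4→5: 5^(5 + 1) + 5^5 + 3 = 18753; 18753−1 = 18752
i=3: 18752 = 5^(5 + 1) + 5^5 + 2 (b=5); 5→6: 6^(6 + 1) + 6^6 + 2 = 326594; 326594−1 = 326593
i=4: 326593 = 6^(6 + 1) + 6^6 + 1 (b=6); 6→7: 7^(7 + 1) + 7^7 + 1 = 6588345; 6588345−1 = 6588344
i=5: 6588344 = 7^(7 + 1) + 7^7 (b=7); 7→8: 8^(8 + 1) + 8^8 = 150994944; 150994944−1 = 150994943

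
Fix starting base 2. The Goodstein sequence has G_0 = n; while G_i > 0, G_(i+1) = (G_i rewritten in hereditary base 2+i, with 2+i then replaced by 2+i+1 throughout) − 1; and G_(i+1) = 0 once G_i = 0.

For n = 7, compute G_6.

16777215

G_0=7  [base 2] 2^2 + 2 + 1  →[2↦3]→  3^3 + 3 + 1 = 31  −1 ⇒ G_1=30
G_1=30  [base 3] 3^3 + 3  →[3↦4]→  4^4 + 4 = 260  −1 ⇒ G_2=259
G_2=259  [base 4] 4^4 + 3  →[4↦5]→  5^5 + 3 = 3128  −1 ⇒ G_3=3127
G_3=3127  [base 5] 5^5 + 2  →[5↦6]→  6^6 + 2 = 46658  −1 ⇒ G_4=46657
G_4=46657  [base 6] 6^6 + 1  →[6↦7]→  7^7 + 1 = 823544  −1 ⇒ G_5=823543
G_5=823543  [base 7] 7^7  →[7↦8]→  8^8 = 16777216  −1 ⇒ G_6=16777215
G_6=16777215  [base 8] 7·8^7 + 7·8^6 + 7·8^5 + 7·8^4 + 7·8^3 + 7·8^2 + 7·8 + 7  →[8↦9]→  7·9^7 + 7·9^6 + 7·9^5 + 7·9^4 + 7·9^3 + 7·9^2 + 7·9 + 7 = 37665880  −1 ⇒ G_7=37665879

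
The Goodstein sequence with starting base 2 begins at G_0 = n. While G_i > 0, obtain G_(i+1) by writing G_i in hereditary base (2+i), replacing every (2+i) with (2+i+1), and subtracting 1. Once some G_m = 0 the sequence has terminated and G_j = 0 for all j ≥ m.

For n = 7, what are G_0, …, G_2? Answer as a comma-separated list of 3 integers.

7 —HB2→ 2^2 + 2 + 1 —bump→ 3^3 + 3 + 1 = 31 —(−1)→ 30
30 —HB3→ 3^3 + 3 —bump→ 4^4 + 4 = 260 —(−1)→ 259

7, 30, 259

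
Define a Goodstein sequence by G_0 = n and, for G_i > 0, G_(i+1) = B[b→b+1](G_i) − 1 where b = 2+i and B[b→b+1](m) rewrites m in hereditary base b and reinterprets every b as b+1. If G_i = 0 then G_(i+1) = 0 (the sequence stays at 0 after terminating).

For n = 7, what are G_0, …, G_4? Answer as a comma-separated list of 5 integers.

7, 30, 259, 3127, 46657

i=0: 7 = 2^2 + 2 + 1 (b=2); 2→3: 3^3 + 3 + 1 = 31; 31−1 = 30
i=1: 30 = 3^3 + 3 (b=3); 3→4: 4^4 + 4 = 260; 260−1 = 259
i=2: 259 = 4^4 + 3 (b=4); 4→5: 5^5 + 3 = 3128; 3128−1 = 3127
i=3: 3127 = 5^5 + 2 (b=5); 5→6: 6^6 + 2 = 46658; 46658−1 = 46657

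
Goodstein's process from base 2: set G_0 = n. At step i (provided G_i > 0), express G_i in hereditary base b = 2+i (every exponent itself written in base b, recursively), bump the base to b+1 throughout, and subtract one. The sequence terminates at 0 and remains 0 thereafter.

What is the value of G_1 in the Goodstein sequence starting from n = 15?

15 —HB2→ 2^(2 + 1) + 2^2 + 2 + 1 —bump→ 3^(3 + 1) + 3^3 + 3 + 1 = 112 —(−1)→ 111
111 —HB3→ 3^(3 + 1) + 3^3 + 3 —bump→ 4^(4 + 1) + 4^4 + 4 = 1284 —(−1)→ 1283

111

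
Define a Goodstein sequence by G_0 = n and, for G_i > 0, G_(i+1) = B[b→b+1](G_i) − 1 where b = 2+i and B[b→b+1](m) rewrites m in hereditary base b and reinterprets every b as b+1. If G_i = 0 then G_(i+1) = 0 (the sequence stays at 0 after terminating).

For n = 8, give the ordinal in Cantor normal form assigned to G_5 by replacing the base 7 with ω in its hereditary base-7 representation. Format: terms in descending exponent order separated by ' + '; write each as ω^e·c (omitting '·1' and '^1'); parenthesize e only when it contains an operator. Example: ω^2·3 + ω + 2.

ω^ω·2 + ω^2·2 + ω + 4

8 —HB2→ 2^(2 + 1) —bump→ 3^(3 + 1) = 81 —(−1)→ 80
80 —HB3→ 2·3^3 + 2·3^2 + 2·3 + 2 —bump→ 2·4^4 + 2·4^2 + 2·4 + 2 = 554 —(−1)→ 553
553 —HB4→ 2·4^4 + 2·4^2 + 2·4 + 1 —bump→ 2·5^5 + 2·5^2 + 2·5 + 1 = 6311 —(−1)→ 6310
6310 —HB5→ 2·5^5 + 2·5^2 + 2·5 —bump→ 2·6^6 + 2·6^2 + 2·6 = 93396 —(−1)→ 93395
93395 —HB6→ 2·6^6 + 2·6^2 + 6 + 5 —bump→ 2·7^7 + 2·7^2 + 7 + 5 = 1647196 —(−1)→ 1647195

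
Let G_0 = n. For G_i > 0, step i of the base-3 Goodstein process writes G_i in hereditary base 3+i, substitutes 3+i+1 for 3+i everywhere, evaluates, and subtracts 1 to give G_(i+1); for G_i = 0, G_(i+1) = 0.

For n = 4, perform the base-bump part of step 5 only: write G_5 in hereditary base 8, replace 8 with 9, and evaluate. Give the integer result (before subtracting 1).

i=0: 4 = 3 + 1 (b=3); 3→4: 4 + 1 = 5; 5−1 = 4
i=1: 4 = 4 (b=4); 4→5: 5 = 5; 5−1 = 4
i=2: 4 = 4 (b=5); 5→6: 4 = 4; 4−1 = 3
i=3: 3 = 3 (b=6); 6→7: 3 = 3; 3−1 = 2
i=4: 2 = 2 (b=7); 7→8: 2 = 2; 2−1 = 1
i=5: 1 = 1 (b=8); 8→9: 1 = 1; 1−1 = 0

1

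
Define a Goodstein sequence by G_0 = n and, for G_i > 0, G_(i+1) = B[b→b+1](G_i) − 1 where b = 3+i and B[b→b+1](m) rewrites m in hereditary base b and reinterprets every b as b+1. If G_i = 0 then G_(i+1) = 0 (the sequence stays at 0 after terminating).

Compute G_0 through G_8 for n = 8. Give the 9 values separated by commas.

8 —HB3→ 2·3 + 2 —bump→ 2·4 + 2 = 10 —(−1)→ 9
9 —HB4→ 2·4 + 1 —bump→ 2·5 + 1 = 11 —(−1)→ 10
10 —HB5→ 2·5 —bump→ 2·6 = 12 —(−1)→ 11
11 —HB6→ 6 + 5 —bump→ 7 + 5 = 12 —(−1)→ 11
11 —HB7→ 7 + 4 —bump→ 8 + 4 = 12 —(−1)→ 11
11 —HB8→ 8 + 3 —bump→ 9 + 3 = 12 —(−1)→ 11
11 —HB9→ 9 + 2 —bump→ 10 + 2 = 12 —(−1)→ 11
11 —HB10→ 10 + 1 —bump→ 11 + 1 = 12 —(−1)→ 11

8, 9, 10, 11, 11, 11, 11, 11, 11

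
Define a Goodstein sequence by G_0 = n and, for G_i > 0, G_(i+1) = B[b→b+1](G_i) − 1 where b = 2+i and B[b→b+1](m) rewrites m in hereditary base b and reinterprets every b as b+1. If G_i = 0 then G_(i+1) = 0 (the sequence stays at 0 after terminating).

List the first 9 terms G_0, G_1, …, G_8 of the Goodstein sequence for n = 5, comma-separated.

5, 27, 255, 467, 775, 1197, 1751, 2454, 3325

step 0: 5 = 2^2 + 1; sub 3 for 2: 3^3 + 1; = 28; G_1 = 28−1 = 27
step 1: 27 = 3^3; sub 4 for 3: 4^4; = 256; G_2 = 256−1 = 255
step 2: 255 = 3·4^3 + 3·4^2 + 3·4 + 3; sub 5 for 4: 3·5^3 + 3·5^2 + 3·5 + 3; = 468; G_3 = 468−1 = 467
step 3: 467 = 3·5^3 + 3·5^2 + 3·5 + 2; sub 6 for 5: 3·6^3 + 3·6^2 + 3·6 + 2; = 776; G_4 = 776−1 = 775
step 4: 775 = 3·6^3 + 3·6^2 + 3·6 + 1; sub 7 for 6: 3·7^3 + 3·7^2 + 3·7 + 1; = 1198; G_5 = 1198−1 = 1197
step 5: 1197 = 3·7^3 + 3·7^2 + 3·7; sub 8 for 7: 3·8^3 + 3·8^2 + 3·8; = 1752; G_6 = 1752−1 = 1751
step 6: 1751 = 3·8^3 + 3·8^2 + 2·8 + 7; sub 9 for 8: 3·9^3 + 3·9^2 + 2·9 + 7; = 2455; G_7 = 2455−1 = 2454
step 7: 2454 = 3·9^3 + 3·9^2 + 2·9 + 6; sub 10 for 9: 3·10^3 + 3·10^2 + 2·10 + 6; = 3326; G_8 = 3326−1 = 3325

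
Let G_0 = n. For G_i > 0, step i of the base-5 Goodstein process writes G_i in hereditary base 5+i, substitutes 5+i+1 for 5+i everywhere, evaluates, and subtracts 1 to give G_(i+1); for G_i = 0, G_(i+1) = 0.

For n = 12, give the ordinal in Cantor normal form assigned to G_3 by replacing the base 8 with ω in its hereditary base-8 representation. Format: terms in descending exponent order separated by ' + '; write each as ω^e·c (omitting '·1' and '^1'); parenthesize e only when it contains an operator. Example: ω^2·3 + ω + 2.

ω + 7

base 5: 12 = 2·5 + 2; at 6: 2·6 + 2 = 14; next = 13
base 6: 13 = 2·6 + 1; at 7: 2·7 + 1 = 15; next = 14
base 7: 14 = 2·7; at 8: 2·8 = 16; next = 15
base 8: 15 = 8 + 7; at 9: 9 + 7 = 16; next = 15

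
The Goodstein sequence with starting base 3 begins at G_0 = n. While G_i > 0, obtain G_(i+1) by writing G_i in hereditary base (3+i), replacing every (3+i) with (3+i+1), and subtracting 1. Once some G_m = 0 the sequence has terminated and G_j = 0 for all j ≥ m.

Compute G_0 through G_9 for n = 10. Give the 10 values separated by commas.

10, 16, 24, 27, 30, 33, 36, 39, 41, 43

10 —HB3→ 3^2 + 1 —bump→ 4^2 + 1 = 17 —(−1)→ 16
16 —HB4→ 4^2 —bump→ 5^2 = 25 —(−1)→ 24
24 —HB5→ 4·5 + 4 —bump→ 4·6 + 4 = 28 —(−1)→ 27
27 —HB6→ 4·6 + 3 —bump→ 4·7 + 3 = 31 —(−1)→ 30
30 —HB7→ 4·7 + 2 —bump→ 4·8 + 2 = 34 —(−1)→ 33
33 —HB8→ 4·8 + 1 —bump→ 4·9 + 1 = 37 —(−1)→ 36
36 —HB9→ 4·9 —bump→ 4·10 = 40 —(−1)→ 39
39 —HB10→ 3·10 + 9 —bump→ 3·11 + 9 = 42 —(−1)→ 41
41 —HB11→ 3·11 + 8 —bump→ 3·12 + 8 = 44 —(−1)→ 43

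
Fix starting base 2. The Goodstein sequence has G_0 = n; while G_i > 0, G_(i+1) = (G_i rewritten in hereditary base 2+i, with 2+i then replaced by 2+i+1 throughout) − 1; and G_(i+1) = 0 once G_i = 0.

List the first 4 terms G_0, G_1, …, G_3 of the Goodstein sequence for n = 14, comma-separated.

14, 110, 1281, 18750

i=0: 14 = 2^(2 + 1) + 2^2 + 2 (b=2); 2→3: 3^(3 + 1) + 3^3 + 3 = 111; 111−1 = 110
i=1: 110 = 3^(3 + 1) + 3^3 + 2 (b=3); 3→4: 4^(4 + 1) + 4^4 + 2 = 1282; 1282−1 = 1281
i=2: 1281 = 4^(4 + 1) + 4^4 + 1 (b=4); 4→5: 5^(5 + 1) + 5^5 + 1 = 18751; 18751−1 = 18750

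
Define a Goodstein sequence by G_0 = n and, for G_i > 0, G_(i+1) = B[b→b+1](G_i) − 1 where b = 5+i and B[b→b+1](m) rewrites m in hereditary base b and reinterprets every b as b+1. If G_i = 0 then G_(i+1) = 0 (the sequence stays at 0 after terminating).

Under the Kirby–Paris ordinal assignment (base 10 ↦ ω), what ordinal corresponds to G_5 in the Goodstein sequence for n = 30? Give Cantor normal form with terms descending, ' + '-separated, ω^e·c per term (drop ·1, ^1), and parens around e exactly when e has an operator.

ω^2 + 1

step 0: 30 = 5^2 + 5; sub 6 for 5: 6^2 + 6; = 42; G_1 = 42−1 = 41
step 1: 41 = 6^2 + 5; sub 7 for 6: 7^2 + 5; = 54; G_2 = 54−1 = 53
step 2: 53 = 7^2 + 4; sub 8 for 7: 8^2 + 4; = 68; G_3 = 68−1 = 67
step 3: 67 = 8^2 + 3; sub 9 for 8: 9^2 + 3; = 84; G_4 = 84−1 = 83
step 4: 83 = 9^2 + 2; sub 10 for 9: 10^2 + 2; = 102; G_5 = 102−1 = 101
step 5: 101 = 10^2 + 1; sub 11 for 10: 11^2 + 1; = 122; G_6 = 122−1 = 121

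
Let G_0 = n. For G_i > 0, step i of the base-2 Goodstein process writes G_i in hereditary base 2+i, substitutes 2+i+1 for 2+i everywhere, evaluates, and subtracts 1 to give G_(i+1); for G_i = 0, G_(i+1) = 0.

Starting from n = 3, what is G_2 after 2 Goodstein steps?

3

(0) 3|_2 = 2 + 1 ↦ 3 + 1|_3 = 4 ⇒ 3
(1) 3|_3 = 3 ↦ 4|_4 = 4 ⇒ 3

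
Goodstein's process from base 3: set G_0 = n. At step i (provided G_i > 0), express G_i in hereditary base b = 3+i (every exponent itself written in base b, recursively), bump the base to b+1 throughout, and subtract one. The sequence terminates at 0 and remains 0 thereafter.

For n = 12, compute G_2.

G_0 = 12. HB_3(12) = 3^2 + 3. Bump = 20. G_1 = 19.
G_1 = 19. HB_4(19) = 4^2 + 3. Bump = 28. G_2 = 27.

27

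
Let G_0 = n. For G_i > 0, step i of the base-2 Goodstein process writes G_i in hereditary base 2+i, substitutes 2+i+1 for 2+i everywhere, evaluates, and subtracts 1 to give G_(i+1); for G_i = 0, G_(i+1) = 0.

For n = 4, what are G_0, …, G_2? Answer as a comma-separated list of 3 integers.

4, 26, 41

step 0: 4 = 2^2; sub 3 for 2: 3^3; = 27; G_1 = 27−1 = 26
step 1: 26 = 2·3^2 + 2·3 + 2; sub 4 for 3: 2·4^2 + 2·4 + 2; = 42; G_2 = 42−1 = 41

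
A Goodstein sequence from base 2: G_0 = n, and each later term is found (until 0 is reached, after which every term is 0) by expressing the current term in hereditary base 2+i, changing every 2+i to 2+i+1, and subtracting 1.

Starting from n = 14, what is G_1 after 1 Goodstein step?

110

[0] 14 ≡ 2^(2 + 1) + 2^2 + 2 (base 2). Lift 3: 111. −1: 110.
[1] 110 ≡ 3^(3 + 1) + 3^3 + 2 (base 3). Lift 4: 1282. −1: 1281.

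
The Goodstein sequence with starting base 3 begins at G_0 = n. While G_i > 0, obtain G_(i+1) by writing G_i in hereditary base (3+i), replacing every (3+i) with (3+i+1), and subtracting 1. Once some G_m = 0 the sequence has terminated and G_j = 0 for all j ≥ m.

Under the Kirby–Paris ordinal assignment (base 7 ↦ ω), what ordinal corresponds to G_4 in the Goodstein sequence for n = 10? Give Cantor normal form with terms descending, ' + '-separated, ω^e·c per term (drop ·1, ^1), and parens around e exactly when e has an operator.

ω·4 + 2

G_0 = 10. HB_3(10) = 3^2 + 1. Bump = 17. G_1 = 16.
G_1 = 16. HB_4(16) = 4^2. Bump = 25. G_2 = 24.
G_2 = 24. HB_5(24) = 4·5 + 4. Bump = 28. G_3 = 27.
G_3 = 27. HB_6(27) = 4·6 + 3. Bump = 31. G_4 = 30.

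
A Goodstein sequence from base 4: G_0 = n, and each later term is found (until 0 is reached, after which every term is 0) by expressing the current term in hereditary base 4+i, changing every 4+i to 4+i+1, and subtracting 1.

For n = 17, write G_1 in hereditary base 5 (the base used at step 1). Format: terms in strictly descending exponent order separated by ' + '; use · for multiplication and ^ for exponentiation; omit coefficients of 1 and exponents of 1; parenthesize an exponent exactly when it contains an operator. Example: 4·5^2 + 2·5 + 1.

step 0: 17 = 4^2 + 1; sub 5 for 4: 5^2 + 1; = 26; G_1 = 26−1 = 25
step 1: 25 = 5^2; sub 6 for 5: 6^2; = 36; G_2 = 36−1 = 35

5^2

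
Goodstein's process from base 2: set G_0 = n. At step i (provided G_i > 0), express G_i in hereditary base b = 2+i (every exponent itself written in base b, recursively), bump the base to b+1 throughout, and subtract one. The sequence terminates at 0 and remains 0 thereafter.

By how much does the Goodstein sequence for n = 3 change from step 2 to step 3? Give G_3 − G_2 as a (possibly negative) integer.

-1

3 —HB2→ 2 + 1 —bump→ 3 + 1 = 4 —(−1)→ 3
3 —HB3→ 3 —bump→ 4 = 4 —(−1)→ 3
3 —HB4→ 3 —bump→ 3 = 3 —(−1)→ 2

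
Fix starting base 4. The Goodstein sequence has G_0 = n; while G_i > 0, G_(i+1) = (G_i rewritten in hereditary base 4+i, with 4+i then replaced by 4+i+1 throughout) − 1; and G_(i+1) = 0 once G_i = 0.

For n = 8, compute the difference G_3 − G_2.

8 —HB4→ 2·4 —bump→ 2·5 = 10 —(−1)→ 9
9 —HB5→ 5 + 4 —bump→ 6 + 4 = 10 —(−1)→ 9
9 —HB6→ 6 + 3 —bump→ 7 + 3 = 10 —(−1)→ 9

0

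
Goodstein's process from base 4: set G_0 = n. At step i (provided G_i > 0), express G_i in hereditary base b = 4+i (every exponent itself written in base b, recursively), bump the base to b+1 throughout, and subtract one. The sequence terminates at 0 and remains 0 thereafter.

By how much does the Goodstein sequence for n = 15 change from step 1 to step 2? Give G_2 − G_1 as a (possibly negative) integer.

2

G_0=15  [base 4] 3·4 + 3  →[4↦5]→  3·5 + 3 = 18  −1 ⇒ G_1=17
G_1=17  [base 5] 3·5 + 2  →[5↦6]→  3·6 + 2 = 20  −1 ⇒ G_2=19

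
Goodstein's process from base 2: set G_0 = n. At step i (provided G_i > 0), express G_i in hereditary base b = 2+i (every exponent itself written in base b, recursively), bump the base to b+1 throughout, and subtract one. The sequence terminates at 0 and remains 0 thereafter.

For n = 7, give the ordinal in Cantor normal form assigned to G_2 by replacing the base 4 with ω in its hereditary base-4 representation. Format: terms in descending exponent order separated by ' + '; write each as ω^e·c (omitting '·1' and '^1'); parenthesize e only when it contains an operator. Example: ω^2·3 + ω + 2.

[0] 7 ≡ 2^2 + 2 + 1 (base 2). Lift 3: 31. −1: 30.
[1] 30 ≡ 3^3 + 3 (base 3). Lift 4: 260. −1: 259.

ω^ω + 3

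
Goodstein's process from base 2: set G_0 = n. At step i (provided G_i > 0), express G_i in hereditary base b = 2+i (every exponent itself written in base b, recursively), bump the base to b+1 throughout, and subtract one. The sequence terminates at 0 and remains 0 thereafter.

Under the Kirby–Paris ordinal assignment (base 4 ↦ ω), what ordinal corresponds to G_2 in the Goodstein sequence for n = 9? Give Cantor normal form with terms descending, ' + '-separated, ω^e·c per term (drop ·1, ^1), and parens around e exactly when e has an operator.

[0] 9 ≡ 2^(2 + 1) + 1 (base 2). Lift 3: 82. −1: 81.
[1] 81 ≡ 3^(3 + 1) (base 3). Lift 4: 1024. −1: 1023.
[2] 1023 ≡ 3·4^4 + 3·4^3 + 3·4^2 + 3·4 + 3 (base 4). Lift 5: 9843. −1: 9842.

ω^ω·3 + ω^3·3 + ω^2·3 + ω·3 + 3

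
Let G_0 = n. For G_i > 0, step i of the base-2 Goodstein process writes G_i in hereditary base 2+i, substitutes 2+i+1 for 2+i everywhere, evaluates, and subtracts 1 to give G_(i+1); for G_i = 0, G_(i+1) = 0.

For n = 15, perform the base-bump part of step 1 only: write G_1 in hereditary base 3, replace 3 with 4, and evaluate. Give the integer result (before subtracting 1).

15 —HB2→ 2^(2 + 1) + 2^2 + 2 + 1 —bump→ 3^(3 + 1) + 3^3 + 3 + 1 = 112 —(−1)→ 111
111 —HB3→ 3^(3 + 1) + 3^3 + 3 —bump→ 4^(4 + 1) + 4^4 + 4 = 1284 —(−1)→ 1283

1284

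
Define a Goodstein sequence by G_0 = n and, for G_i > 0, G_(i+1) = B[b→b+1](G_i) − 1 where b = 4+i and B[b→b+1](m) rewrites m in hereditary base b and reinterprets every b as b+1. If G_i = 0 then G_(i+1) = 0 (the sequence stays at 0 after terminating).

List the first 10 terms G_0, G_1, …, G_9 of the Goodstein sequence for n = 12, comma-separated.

12, 14, 15, 16, 17, 18, 19, 19, 19, 19

base 4: 12 = 3·4; at 5: 3·5 = 15; next = 14
base 5: 14 = 2·5 + 4; at 6: 2·6 + 4 = 16; next = 15
base 6: 15 = 2·6 + 3; at 7: 2·7 + 3 = 17; next = 16
base 7: 16 = 2·7 + 2; at 8: 2·8 + 2 = 18; next = 17
base 8: 17 = 2·8 + 1; at 9: 2·9 + 1 = 19; next = 18
base 9: 18 = 2·9; at 10: 2·10 = 20; next = 19
base 10: 19 = 10 + 9; at 11: 11 + 9 = 20; next = 19
base 11: 19 = 11 + 8; at 12: 12 + 8 = 20; next = 19
base 12: 19 = 12 + 7; at 13: 13 + 7 = 20; next = 19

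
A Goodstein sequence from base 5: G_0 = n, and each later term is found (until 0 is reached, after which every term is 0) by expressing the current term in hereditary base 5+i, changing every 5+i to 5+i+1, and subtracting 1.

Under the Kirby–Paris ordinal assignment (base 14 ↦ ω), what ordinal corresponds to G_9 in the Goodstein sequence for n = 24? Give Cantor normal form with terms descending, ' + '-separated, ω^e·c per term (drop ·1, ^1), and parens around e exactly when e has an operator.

G_0 = 24. HB_5(24) = 4·5 + 4. Bump = 28. G_1 = 27.
G_1 = 27. HB_6(27) = 4·6 + 3. Bump = 31. G_2 = 30.
G_2 = 30. HB_7(30) = 4·7 + 2. Bump = 34. G_3 = 33.
G_3 = 33. HB_8(33) = 4·8 + 1. Bump = 37. G_4 = 36.
G_4 = 36. HB_9(36) = 4·9. Bump = 40. G_5 = 39.
G_5 = 39. HB_10(39) = 3·10 + 9. Bump = 42. G_6 = 41.
G_6 = 41. HB_11(41) = 3·11 + 8. Bump = 44. G_7 = 43.
G_7 = 43. HB_12(43) = 3·12 + 7. Bump = 46. G_8 = 45.
G_8 = 45. HB_13(45) = 3·13 + 6. Bump = 48. G_9 = 47.

ω·3 + 5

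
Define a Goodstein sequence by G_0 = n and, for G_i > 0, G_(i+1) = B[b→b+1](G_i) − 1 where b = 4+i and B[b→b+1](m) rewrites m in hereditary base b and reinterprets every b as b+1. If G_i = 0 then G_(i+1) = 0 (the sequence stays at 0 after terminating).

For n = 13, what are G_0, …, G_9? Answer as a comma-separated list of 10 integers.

13, 15, 17, 18, 19, 20, 21, 22, 23, 23

13 —HB4→ 3·4 + 1 —bump→ 3·5 + 1 = 16 —(−1)→ 15
15 —HB5→ 3·5 —bump→ 3·6 = 18 —(−1)→ 17
17 —HB6→ 2·6 + 5 —bump→ 2·7 + 5 = 19 —(−1)→ 18
18 —HB7→ 2·7 + 4 —bump→ 2·8 + 4 = 20 —(−1)→ 19
19 —HB8→ 2·8 + 3 —bump→ 2·9 + 3 = 21 —(−1)→ 20
20 —HB9→ 2·9 + 2 —bump→ 2·10 + 2 = 22 —(−1)→ 21
21 —HB10→ 2·10 + 1 —bump→ 2·11 + 1 = 23 —(−1)→ 22
22 —HB11→ 2·11 —bump→ 2·12 = 24 —(−1)→ 23
23 —HB12→ 12 + 11 —bump→ 13 + 11 = 24 —(−1)→ 23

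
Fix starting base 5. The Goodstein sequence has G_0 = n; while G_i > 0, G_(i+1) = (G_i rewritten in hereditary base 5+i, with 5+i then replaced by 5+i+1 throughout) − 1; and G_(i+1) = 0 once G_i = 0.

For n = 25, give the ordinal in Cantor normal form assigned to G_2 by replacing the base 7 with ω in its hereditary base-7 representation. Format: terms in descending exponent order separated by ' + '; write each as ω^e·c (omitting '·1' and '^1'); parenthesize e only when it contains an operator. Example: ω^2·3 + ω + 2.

[0] 25 ≡ 5^2 (base 5). Lift 6: 36. −1: 35.
[1] 35 ≡ 5·6 + 5 (base 6). Lift 7: 40. −1: 39.

ω·5 + 4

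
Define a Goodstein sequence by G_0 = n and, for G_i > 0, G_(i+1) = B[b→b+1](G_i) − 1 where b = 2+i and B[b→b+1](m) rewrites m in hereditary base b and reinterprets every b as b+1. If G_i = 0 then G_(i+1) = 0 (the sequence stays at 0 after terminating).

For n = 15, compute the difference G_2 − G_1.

step 0: 15 = 2^(2 + 1) + 2^2 + 2 + 1; sub 3 for 2: 3^(3 + 1) + 3^3 + 3 + 1; = 112; G_1 = 112−1 = 111
step 1: 111 = 3^(3 + 1) + 3^3 + 3; sub 4 for 3: 4^(4 + 1) + 4^4 + 4; = 1284; G_2 = 1284−1 = 1283

1172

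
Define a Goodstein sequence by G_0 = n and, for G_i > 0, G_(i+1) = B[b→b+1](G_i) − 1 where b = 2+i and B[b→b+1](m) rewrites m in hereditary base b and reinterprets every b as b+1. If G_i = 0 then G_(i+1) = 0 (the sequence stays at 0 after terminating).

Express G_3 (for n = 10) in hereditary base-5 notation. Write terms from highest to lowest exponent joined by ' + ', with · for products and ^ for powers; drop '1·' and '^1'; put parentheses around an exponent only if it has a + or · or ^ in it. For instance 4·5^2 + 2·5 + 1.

[0] 10 ≡ 2^(2 + 1) + 2 (base 2). Lift 3: 84. −1: 83.
[1] 83 ≡ 3^(3 + 1) + 2 (base 3). Lift 4: 1026. −1: 1025.
[2] 1025 ≡ 4^(4 + 1) + 1 (base 4). Lift 5: 15626. −1: 15625.
[3] 15625 ≡ 5^(5 + 1) (base 5). Lift 6: 279936. −1: 279935.

5^(5 + 1)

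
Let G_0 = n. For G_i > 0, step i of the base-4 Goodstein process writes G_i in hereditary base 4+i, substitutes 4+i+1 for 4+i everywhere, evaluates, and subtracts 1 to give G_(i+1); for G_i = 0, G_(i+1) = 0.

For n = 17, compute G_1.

25

base 4: 17 = 4^2 + 1; at 5: 5^2 + 1 = 26; next = 25
base 5: 25 = 5^2; at 6: 6^2 = 36; next = 35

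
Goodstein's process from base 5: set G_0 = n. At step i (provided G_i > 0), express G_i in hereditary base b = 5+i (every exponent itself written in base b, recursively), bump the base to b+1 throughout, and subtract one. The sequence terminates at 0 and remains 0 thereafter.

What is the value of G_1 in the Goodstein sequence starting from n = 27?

G_0=27  [base 5] 5^2 + 2  →[5↦6]→  6^2 + 2 = 38  −1 ⇒ G_1=37
G_1=37  [base 6] 6^2 + 1  →[6↦7]→  7^2 + 1 = 50  −1 ⇒ G_2=49

37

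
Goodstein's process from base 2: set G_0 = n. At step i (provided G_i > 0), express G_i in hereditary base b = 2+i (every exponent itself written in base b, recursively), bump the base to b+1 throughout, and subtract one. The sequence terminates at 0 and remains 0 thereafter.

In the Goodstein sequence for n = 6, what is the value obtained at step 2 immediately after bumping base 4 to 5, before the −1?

G_0 = 6. HB_2(6) = 2^2 + 2. Bump = 30. G_1 = 29.
G_1 = 29. HB_3(29) = 3^3 + 2. Bump = 258. G_2 = 257.
G_2 = 257. HB_4(257) = 4^4 + 1. Bump = 3126. G_3 = 3125.

3126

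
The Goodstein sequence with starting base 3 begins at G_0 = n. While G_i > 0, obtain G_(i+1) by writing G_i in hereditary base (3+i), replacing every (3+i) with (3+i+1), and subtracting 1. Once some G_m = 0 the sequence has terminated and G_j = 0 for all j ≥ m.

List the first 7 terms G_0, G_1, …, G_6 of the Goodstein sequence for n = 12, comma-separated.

[0] 12 ≡ 3^2 + 3 (base 3). Lift 4: 20. −1: 19.
[1] 19 ≡ 4^2 + 3 (base 4). Lift 5: 28. −1: 27.
[2] 27 ≡ 5^2 + 2 (base 5). Lift 6: 38. −1: 37.
[3] 37 ≡ 6^2 + 1 (base 6). Lift 7: 50. −1: 49.
[4] 49 ≡ 7^2 (base 7). Lift 8: 64. −1: 63.
[5] 63 ≡ 7·8 + 7 (base 8). Lift 9: 70. −1: 69.

12, 19, 27, 37, 49, 63, 69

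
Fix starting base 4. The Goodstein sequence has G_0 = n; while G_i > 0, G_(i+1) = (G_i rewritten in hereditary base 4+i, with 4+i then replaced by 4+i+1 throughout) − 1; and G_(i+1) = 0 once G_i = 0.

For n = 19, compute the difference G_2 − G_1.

[0] 19 ≡ 4^2 + 3 (base 4). Lift 5: 28. −1: 27.
[1] 27 ≡ 5^2 + 2 (base 5). Lift 6: 38. −1: 37.

10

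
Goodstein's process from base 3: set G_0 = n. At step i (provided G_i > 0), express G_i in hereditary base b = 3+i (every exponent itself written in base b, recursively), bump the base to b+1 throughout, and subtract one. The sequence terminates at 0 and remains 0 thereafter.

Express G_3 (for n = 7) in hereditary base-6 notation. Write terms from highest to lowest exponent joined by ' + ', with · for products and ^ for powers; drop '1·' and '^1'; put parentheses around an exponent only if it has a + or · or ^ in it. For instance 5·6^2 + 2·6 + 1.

6 + 3

[0] 7 ≡ 2·3 + 1 (base 3). Lift 4: 9. −1: 8.
[1] 8 ≡ 2·4 (base 4). Lift 5: 10. −1: 9.
[2] 9 ≡ 5 + 4 (base 5). Lift 6: 10. −1: 9.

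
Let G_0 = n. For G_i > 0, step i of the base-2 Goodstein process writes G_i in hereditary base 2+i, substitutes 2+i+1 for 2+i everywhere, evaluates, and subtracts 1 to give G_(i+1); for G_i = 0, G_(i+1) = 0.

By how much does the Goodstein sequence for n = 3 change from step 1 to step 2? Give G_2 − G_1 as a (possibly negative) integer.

0

(0) 3|_2 = 2 + 1 ↦ 3 + 1|_3 = 4 ⇒ 3
(1) 3|_3 = 3 ↦ 4|_4 = 4 ⇒ 3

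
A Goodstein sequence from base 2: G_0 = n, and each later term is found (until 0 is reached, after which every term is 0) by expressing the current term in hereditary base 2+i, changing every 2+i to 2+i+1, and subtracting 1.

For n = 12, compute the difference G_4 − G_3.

G_0 = 12. HB_2(12) = 2^(2 + 1) + 2^2. Bump = 108. G_1 = 107.
G_1 = 107. HB_3(107) = 3^(3 + 1) + 2·3^2 + 2·3 + 2. Bump = 1066. G_2 = 1065.
G_2 = 1065. HB_4(1065) = 4^(4 + 1) + 2·4^2 + 2·4 + 1. Bump = 15686. G_3 = 15685.
G_3 = 15685. HB_5(15685) = 5^(5 + 1) + 2·5^2 + 2·5. Bump = 280020. G_4 = 280019.

264334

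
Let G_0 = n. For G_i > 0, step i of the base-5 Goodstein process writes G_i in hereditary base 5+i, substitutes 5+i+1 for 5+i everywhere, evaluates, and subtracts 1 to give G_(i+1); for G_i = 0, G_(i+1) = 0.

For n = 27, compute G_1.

37

27 —HB5→ 5^2 + 2 —bump→ 6^2 + 2 = 38 —(−1)→ 37
37 —HB6→ 6^2 + 1 —bump→ 7^2 + 1 = 50 —(−1)→ 49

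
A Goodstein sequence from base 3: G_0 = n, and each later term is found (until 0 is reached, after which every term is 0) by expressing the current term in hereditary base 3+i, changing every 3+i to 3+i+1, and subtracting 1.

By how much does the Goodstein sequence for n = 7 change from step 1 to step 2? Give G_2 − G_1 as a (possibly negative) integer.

1

7 —HB3→ 2·3 + 1 —bump→ 2·4 + 1 = 9 —(−1)→ 8
8 —HB4→ 2·4 —bump→ 2·5 = 10 —(−1)→ 9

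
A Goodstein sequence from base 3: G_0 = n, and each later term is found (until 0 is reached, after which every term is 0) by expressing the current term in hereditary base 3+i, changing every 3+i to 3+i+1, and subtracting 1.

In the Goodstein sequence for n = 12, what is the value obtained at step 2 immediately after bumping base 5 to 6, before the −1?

(0) 12|_3 = 3^2 + 3 ↦ 4^2 + 4|_4 = 20 ⇒ 19
(1) 19|_4 = 4^2 + 3 ↦ 5^2 + 3|_5 = 28 ⇒ 27
(2) 27|_5 = 5^2 + 2 ↦ 6^2 + 2|_6 = 38 ⇒ 37

38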